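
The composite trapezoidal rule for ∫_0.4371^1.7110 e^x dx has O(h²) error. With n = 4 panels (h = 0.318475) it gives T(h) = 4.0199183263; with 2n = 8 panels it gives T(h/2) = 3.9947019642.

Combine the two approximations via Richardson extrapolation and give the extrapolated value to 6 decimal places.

3.986297

With r = 2 the leading error scales as h^2, so the weight is 2^2 = 4.
4·3.9947019642 − 4.0199183263 = 11.9588895305
11.9588895305 ÷ 3 = 3.9862965102
Shift from A(h/2): −0.0084054540.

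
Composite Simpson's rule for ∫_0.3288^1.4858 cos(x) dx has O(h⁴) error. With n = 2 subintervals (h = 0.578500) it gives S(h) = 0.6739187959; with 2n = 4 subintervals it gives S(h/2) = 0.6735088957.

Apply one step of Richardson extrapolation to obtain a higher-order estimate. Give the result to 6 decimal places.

0.673482

With r = 4 the leading error scales as h^4, so the weight is 2^4 = 16.
16 × 0.6735088957 = 10.7761423312; subtract 0.6739187959 → 10.1022235353
Denominator 16 − 1 = 15.
(16 × 0.6735088957 − 0.6739187959)/(16 − 1) = 0.6734815690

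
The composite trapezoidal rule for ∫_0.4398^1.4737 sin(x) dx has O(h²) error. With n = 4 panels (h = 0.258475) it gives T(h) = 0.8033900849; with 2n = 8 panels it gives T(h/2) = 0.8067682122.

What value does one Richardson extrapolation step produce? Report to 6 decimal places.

0.807894

Error is O(h^2); halving h shrinks it by 2^2 = 4.
2^2×A(h/2) = 3.2270728488; minus A(h) gives 2.4236827639.
Extrapolated: 2.4236827639 / 3 = 0.8078942546
Shift from A(h/2): +0.0011260424.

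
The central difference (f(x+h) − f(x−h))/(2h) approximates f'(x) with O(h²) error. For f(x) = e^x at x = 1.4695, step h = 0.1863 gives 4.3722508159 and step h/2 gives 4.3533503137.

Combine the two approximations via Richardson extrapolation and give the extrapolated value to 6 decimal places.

With r = 2 the leading error scales as h^2, so the weight is 2^2 = 4.
4 × 4.3533503137 = 17.4134012548; 17.4134012548 − 4.3722508159 = 13.0411504389
Extrapolated: 13.0411504389 / 3 = 4.3470501463

4.347050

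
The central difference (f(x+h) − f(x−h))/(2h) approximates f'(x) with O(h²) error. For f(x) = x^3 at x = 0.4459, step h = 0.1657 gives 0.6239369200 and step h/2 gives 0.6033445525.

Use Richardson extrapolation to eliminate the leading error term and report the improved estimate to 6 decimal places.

0.596480

The method has order 2: 2^2 = 4.
4×0.6033445525 − 0.6239369200 = 1.7894412900
Extrapolated: 1.7894412900 / 3 = 0.5964804300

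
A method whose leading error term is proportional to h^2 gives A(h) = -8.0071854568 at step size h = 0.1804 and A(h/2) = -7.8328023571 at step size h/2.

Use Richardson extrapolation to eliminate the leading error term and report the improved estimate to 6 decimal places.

Method order is 2; weight 2^2 = 4.
4·(-7.8328023571) − (-8.0071854568) = -23.3240239716
Extrapolated: (-23.3240239716) / 3 = -7.7746746572
Shift from A(h/2): +0.0581276999.

-7.774675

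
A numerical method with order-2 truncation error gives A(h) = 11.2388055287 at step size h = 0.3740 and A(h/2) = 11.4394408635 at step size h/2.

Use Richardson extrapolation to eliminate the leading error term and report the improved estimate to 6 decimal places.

11.506319

With r = 2 the leading error scales as h^2, so the weight is 2^2 = 4.
Numerator 4×A(h/2) − A(h) = 4×11.4394408635 − 11.2388055287 = 34.5189579253
Denominator 4 − 1 = 3.
So the Richardson estimate is 11.5063193084.
Correction |R − A(h/2)| = 6.688e-02; gap |A(h/2) − A(h)| = 2.006e-01.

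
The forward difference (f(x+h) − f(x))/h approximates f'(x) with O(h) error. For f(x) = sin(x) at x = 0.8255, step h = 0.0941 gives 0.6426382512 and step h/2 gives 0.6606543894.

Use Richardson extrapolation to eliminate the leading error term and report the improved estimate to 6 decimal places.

0.678671

r = 1: numerator weight 2, denominator 1.
Numerator 2×A(h/2) − A(h) = 2×0.6606543894 − 0.6426382512 = 0.6786705276
Denominator 2 − 1 = 1.
So the Richardson estimate is 0.6786705276.
Correction |R − A(h/2)| = 1.802e-02; gap |A(h/2) − A(h)| = 1.802e-02.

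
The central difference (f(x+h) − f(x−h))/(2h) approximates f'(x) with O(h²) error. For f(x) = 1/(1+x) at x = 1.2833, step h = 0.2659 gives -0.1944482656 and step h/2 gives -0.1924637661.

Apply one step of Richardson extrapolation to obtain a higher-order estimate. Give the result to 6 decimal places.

-0.191802

The method has order 2: 2^2 = 4.
Top: 4(-0.1924637661) − (-0.1944482656) = -0.5754067988
(-0.5754067988) ÷ 3 = -0.1918022663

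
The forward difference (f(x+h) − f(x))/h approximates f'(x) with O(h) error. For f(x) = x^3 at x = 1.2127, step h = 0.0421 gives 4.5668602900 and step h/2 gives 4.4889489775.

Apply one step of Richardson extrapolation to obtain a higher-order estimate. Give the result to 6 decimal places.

4.411038

Error is O(h^1); halving h shrinks it by 2^1 = 2.
2^1·A(h/2) = 8.9778979550; minus A(h) gives 4.4110376650.
Divide by 2^1 − 1 = 1.
Extrapolated: 4.4110376650 / 1 = 4.4110376650
Gap between inputs: 7.791e-02; correction applied: −0.0779113125.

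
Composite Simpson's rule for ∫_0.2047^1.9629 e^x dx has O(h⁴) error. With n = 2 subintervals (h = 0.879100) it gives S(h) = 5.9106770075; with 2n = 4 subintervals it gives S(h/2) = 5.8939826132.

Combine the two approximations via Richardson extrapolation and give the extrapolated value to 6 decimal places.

5.892870

Leading term ∝ h^4; use weight 16 = 2^4.
Weighted: 94.3037218112 − 5.9106770075 = 88.3930448037
88.3930448037 ÷ 15 = 5.8928696536
Shift from A(h/2): −0.0011129596.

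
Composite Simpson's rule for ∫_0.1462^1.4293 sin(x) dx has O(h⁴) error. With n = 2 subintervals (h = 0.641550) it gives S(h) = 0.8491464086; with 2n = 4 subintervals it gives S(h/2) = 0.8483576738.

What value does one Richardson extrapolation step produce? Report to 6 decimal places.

0.848305

Error is O(h^4); halving h shrinks it by 2^4 = 16.
2^4·A(h/2) = 13.5737227808; minus A(h) gives 12.7245763722.
R = 12.7245763722/15 = 0.8483050915
Gap between inputs: 7.887e-04; correction applied: −0.0000525823.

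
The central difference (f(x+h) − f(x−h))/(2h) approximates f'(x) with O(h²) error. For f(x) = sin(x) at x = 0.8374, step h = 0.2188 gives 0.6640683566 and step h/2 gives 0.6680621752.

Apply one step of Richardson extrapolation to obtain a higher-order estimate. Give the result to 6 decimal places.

0.669393

r = 2: numerator weight 4, denominator 3.
A(h/2) − A(h) = 0.6680621752 − 0.6640683566 = 0.0039938186
Correction (A(h/2) − A(h))/(4 − 1) = 0.0039938186/3 = 0.0013312729
R = 0.6680621752 + 0.0013312729 = 0.6693934481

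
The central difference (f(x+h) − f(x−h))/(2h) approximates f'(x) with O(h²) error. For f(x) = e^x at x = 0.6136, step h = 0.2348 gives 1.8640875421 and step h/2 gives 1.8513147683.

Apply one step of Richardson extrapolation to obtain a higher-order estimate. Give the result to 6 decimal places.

1.847057

With r = 2 the leading error scales as h^2, so the weight is 2^2 = 4.
Weighted: 7.4052590732 − 1.8640875421 = 5.5411715311
Divide by 2^2 − 1 = 3.
(4·1.8513147683 − 1.8640875421)/(4 − 1) = 1.8470571770
Shift from A(h/2): −0.0042575913.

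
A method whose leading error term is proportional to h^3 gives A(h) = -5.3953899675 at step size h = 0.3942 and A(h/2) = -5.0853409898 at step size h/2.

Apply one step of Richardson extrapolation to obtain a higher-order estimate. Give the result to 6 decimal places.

-5.041048

Leading term ∝ h^3; use weight 8 = 2^3.
8×(-5.0853409898) − (-5.3953899675) = -35.2873379509
Denominator 8 − 1 = 7.
R = (-35.2873379509)/7 = -5.0410482787
Shift from A(h/2): +0.0442927111.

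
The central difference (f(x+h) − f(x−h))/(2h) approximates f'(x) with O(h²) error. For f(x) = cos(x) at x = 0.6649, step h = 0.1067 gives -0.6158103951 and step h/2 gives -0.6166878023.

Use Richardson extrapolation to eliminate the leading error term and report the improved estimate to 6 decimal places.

-0.616980

The method has order 2: 2^2 = 4.
4×(-0.6166878023) − (-0.6158103951) = -1.8509408141
(4×(-0.6166878023) − (-0.6158103951))/(4 − 1) = -0.6169802714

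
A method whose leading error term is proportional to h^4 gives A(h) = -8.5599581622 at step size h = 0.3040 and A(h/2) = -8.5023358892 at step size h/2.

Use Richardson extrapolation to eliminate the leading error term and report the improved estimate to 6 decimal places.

-8.498494

The method has order 4: 2^4 = 16.
Numerator 16 × A(h/2) − A(h) = 16 × (-8.5023358892) − (-8.5599581622) = -127.4774160650
Divide by 2^4 − 1 = 15.
(16 × (-8.5023358892) − (-8.5599581622))/(16 − 1) = -8.4984944043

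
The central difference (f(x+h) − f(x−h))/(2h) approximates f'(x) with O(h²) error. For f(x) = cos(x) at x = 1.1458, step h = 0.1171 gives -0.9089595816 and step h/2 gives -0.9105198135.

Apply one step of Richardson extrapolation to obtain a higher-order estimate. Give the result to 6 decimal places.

-0.911040

The method has order 2: 2^2 = 4.
Top: 4(-0.9105198135) − (-0.9089595816) = -2.7331196724
Divide by 2^2 − 1 = 3.
Result: -0.9110398908
Correction |R − A(h/2)| = 5.201e-04; gap |A(h/2) − A(h)| = 1.560e-03.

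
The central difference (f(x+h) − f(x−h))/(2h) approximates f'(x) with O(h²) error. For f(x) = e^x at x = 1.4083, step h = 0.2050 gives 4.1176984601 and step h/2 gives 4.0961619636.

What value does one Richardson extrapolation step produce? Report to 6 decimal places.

4.088983

Method order is 2; weight 2^2 = 4.
4×4.0961619636 = 16.3846478544; 16.3846478544 − 4.1176984601 = 12.2669493943
(4×4.0961619636 − 4.1176984601)/(4 − 1) = 4.0889831314
Shift from A(h/2): −0.0071788322.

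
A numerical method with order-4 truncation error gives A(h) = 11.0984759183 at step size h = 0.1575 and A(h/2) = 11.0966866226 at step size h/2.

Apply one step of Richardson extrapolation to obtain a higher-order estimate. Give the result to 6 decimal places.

11.096567

Method order is 4; weight 2^4 = 16.
Numerator 16×A(h/2) − A(h) = 16×11.0966866226 − 11.0984759183 = 166.4485100433
166.4485100433 ÷ 15 = 11.0965673362
Correction |R − A(h/2)| = 1.193e-04; gap |A(h/2) − A(h)| = 1.789e-03.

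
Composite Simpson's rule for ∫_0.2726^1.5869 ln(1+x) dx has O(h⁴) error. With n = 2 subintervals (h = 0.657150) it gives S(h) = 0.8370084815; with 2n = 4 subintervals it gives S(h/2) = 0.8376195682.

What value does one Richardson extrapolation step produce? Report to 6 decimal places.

The method has order 4: 2^4 = 16.
Top: 16(0.8376195682) − (0.8370084815) = 12.5649046097
R = 12.5649046097/15 = 0.8376603073

0.837660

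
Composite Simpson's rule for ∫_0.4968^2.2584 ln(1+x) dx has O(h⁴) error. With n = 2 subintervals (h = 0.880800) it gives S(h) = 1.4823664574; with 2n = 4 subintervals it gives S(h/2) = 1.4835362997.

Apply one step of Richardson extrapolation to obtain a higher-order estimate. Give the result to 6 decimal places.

Error is O(h^4); halving h shrinks it by 2^4 = 16.
2^4·A(h/2) = 23.7365807952; minus A(h) gives 22.2542143378.
Divide by 2^4 − 1 = 15.
22.2542143378 ÷ 15 = 1.4836142892
Correction |R − A(h/2)| = 7.799e-05; gap |A(h/2) − A(h)| = 1.170e-03.

1.483614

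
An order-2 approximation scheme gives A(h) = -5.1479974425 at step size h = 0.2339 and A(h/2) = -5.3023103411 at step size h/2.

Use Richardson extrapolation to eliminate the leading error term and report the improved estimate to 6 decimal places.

-5.353748

Order 2 gives 2^r = 4 and 2^r − 1 = 3.
4 × (-5.3023103411) = -21.2092413644; (-21.2092413644) − (-5.1479974425) = -16.0612439219
Divide by 2^2 − 1 = 3.
R = (-16.0612439219)/3 = -5.3537479740
Shift from A(h/2): −0.0514376329.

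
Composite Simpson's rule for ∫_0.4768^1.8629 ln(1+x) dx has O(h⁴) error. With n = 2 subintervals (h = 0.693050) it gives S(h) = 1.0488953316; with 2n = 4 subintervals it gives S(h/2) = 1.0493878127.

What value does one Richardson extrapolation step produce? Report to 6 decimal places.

1.049421

Order 4 gives 2^r = 16 and 2^r − 1 = 15.
A(h/2) − A(h) = 1.0493878127 − 1.0488953316 = 0.0004924811
Divide by 2^4 − 1 = 15: 0.0004924811/15 = 0.0000328321
R = A(h/2) + (A(h/2) − A(h))/15 = 1.0493878127 + 0.0000328321 = 1.0494206448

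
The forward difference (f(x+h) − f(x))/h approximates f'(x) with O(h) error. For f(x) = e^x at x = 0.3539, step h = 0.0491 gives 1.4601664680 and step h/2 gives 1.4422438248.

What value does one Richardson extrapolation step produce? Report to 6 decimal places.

1.424321

r = 1: numerator weight 2, denominator 1.
2·1.4422438248 = 2.8844876496; 2.8844876496 − 1.4601664680 = 1.4243211816
Divide by 2^1 − 1 = 1.
So the Richardson estimate is 1.4243211816.
Correction |R − A(h/2)| = 1.792e-02; gap |A(h/2) − A(h)| = 1.792e-02.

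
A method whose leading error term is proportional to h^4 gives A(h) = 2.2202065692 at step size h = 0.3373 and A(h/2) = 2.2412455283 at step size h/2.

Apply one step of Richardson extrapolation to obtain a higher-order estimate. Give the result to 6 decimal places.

2.242648

r = 4: numerator weight 16, denominator 15.
2^4 × A(h/2) = 35.8599284528; minus A(h) gives 33.6397218836.
Extrapolated: 33.6397218836 / 15 = 2.2426481256
Shift from A(h/2): +0.0014025973.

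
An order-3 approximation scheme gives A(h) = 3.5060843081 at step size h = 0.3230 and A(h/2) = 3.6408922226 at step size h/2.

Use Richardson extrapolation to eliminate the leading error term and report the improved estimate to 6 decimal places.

Method order is 3; weight 2^3 = 8.
8×3.6408922226 = 29.1271377808; 29.1271377808 − 3.5060843081 = 25.6210534727
Denominator 8 − 1 = 7.
So the Richardson estimate is 3.6601504961.

3.660150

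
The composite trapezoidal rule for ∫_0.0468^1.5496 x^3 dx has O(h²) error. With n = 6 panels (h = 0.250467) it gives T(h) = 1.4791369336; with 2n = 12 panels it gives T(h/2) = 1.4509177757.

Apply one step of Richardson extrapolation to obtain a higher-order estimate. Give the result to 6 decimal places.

1.441511

Order 2 gives 2^r = 4 and 2^r − 1 = 3.
4*1.4509177757 − 1.4791369336 = 4.3245341692
R = 4.3245341692/3 = 1.4415113897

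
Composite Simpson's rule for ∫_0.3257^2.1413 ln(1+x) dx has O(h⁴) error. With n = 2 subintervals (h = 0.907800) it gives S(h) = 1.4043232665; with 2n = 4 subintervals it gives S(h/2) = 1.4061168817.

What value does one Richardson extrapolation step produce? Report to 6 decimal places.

1.406236

Error is O(h^4); halving h shrinks it by 2^4 = 16.
16×1.4061168817 = 22.4978701072; 22.4978701072 − 1.4043232665 = 21.0935468407
Denominator 16 − 1 = 15.
So the Richardson estimate is 1.4062364560.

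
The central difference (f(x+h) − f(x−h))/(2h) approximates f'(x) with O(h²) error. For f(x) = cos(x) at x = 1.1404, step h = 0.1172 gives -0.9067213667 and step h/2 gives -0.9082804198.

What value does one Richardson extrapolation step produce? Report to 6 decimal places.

-0.908800

Method order is 2; weight 2^2 = 4.
4 × (-0.9082804198) = -3.6331216792; subtract (-0.9067213667) → -2.7264003125
(-2.7264003125) ÷ 3 = -0.9088001042
Gap between inputs: 1.559e-03; correction applied: −0.0005196844.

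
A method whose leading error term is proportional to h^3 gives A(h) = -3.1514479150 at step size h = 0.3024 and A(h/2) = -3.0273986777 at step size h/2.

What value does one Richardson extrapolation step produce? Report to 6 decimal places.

r = 3: numerator weight 8, denominator 7.
Top: 8(-3.0273986777) − (-3.1514479150) = -21.0677415066
Denominator 8 − 1 = 7.
So the Richardson estimate is -3.0096773581.
Correction |R − A(h/2)| = 1.772e-02; gap |A(h/2) − A(h)| = 1.240e-01.

-3.009677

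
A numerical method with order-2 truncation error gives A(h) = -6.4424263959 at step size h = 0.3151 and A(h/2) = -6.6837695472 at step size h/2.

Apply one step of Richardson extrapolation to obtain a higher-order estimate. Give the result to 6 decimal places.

The method has order 2: 2^2 = 4.
2^2 × A(h/2) = -26.7350781888; minus A(h) gives -20.2926517929.
Extrapolated: (-20.2926517929) / 3 = -6.7642172643
Correction |R − A(h/2)| = 8.045e-02; gap |A(h/2) − A(h)| = 2.413e-01.

-6.764217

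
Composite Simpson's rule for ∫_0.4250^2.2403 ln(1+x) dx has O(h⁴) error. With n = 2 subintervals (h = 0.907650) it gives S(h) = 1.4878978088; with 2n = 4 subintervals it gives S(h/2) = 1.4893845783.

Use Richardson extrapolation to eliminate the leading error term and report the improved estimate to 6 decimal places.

1.489484

Leading term ∝ h^4; use weight 16 = 2^4.
Weighted: 23.8301532528 − 1.4878978088 = 22.3422554440
(16 × 1.4893845783 − 1.4878978088)/(16 − 1) = 1.4894836963
Correction |R − A(h/2)| = 9.912e-05; gap |A(h/2) − A(h)| = 1.487e-03.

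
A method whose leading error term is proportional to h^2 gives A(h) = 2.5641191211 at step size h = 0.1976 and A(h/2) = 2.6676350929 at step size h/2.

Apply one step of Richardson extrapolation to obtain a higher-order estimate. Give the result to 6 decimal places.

r = 2: numerator weight 4, denominator 3.
4·2.6676350929 = 10.6705403716; subtract 2.5641191211 → 8.1064212505
Denominator 4 − 1 = 3.
Extrapolated: 8.1064212505 / 3 = 2.7021404168
Correction |R − A(h/2)| = 3.451e-02; gap |A(h/2) − A(h)| = 1.035e-01.

2.702140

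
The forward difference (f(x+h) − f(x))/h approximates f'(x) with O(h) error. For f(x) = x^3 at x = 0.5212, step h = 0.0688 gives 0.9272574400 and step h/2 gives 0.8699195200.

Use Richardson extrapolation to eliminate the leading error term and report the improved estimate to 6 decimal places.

Order 1 gives 2^r = 2 and 2^r − 1 = 1.
2 × 0.8699195200 = 1.7398390400; subtract 0.9272574400 → 0.8125816000
Divide by 2^1 − 1 = 1.
0.8125816000 ÷ 1 = 0.8125816000

0.812582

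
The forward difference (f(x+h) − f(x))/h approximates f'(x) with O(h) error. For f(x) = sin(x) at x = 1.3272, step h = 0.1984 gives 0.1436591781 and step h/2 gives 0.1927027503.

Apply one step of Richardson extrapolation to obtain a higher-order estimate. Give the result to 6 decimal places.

0.241746

Method order is 1; weight 2^1 = 2.
Weighted: 0.3854055006 − 0.1436591781 = 0.2417463225
(2 × 0.1927027503 − 0.1436591781)/(2 − 1) = 0.2417463225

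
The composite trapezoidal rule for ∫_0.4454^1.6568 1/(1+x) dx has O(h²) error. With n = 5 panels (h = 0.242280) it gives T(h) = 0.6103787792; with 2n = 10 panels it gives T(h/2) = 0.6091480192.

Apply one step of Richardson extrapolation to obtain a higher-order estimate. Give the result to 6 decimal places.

0.608738

Method order is 2; weight 2^2 = 4.
Top: 4(0.6091480192) − (0.6103787792) = 1.8262132976
Denominator 4 − 1 = 3.
(4 × 0.6091480192 − 0.6103787792)/(4 − 1) = 0.6087377659
Gap between inputs: 1.231e-03; correction applied: −0.0004102533.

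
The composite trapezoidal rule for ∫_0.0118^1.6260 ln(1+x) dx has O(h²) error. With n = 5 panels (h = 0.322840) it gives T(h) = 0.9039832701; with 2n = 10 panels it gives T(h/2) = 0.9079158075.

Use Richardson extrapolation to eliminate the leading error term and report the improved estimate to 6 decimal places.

0.909227

r = 2: numerator weight 4, denominator 3.
2^2·A(h/2) = 3.6316632300; minus A(h) gives 2.7276799599.
Divide by 2^2 − 1 = 3.
Extrapolated: 2.7276799599 / 3 = 0.9092266533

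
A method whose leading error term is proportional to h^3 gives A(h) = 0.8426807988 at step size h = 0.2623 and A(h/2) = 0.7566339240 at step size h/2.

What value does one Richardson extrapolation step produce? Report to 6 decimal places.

Order 3 gives 2^r = 8 and 2^r − 1 = 7.
Numerator 8×A(h/2) − A(h) = 8×0.7566339240 − 0.8426807988 = 5.2103905932
5.2103905932 ÷ 7 = 0.7443415133

0.744342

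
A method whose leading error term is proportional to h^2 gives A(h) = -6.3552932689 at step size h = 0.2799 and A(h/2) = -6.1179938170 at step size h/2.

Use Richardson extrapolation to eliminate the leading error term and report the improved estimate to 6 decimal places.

-6.038894

r = 2, so 2^r = 4.
Numerator 4*A(h/2) − A(h) = 4*(-6.1179938170) − (-6.3552932689) = -18.1166819991
R = (-18.1166819991)/3 = -6.0388939997
Correction |R − A(h/2)| = 7.910e-02; gap |A(h/2) − A(h)| = 2.373e-01.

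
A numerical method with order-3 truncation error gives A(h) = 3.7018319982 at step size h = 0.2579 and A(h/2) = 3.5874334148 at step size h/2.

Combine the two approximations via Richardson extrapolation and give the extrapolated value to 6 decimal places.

3.571091

Method order is 3; weight 2^3 = 8.
2^3*A(h/2) = 28.6994673184; minus A(h) gives 24.9976353202.
Divide by 2^3 − 1 = 7.
R = 24.9976353202/7 = 3.5710907600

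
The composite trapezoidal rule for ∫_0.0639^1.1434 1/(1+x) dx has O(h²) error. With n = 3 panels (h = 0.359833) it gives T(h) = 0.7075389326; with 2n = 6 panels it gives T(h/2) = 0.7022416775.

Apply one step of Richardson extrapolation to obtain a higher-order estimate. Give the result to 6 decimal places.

0.700476

r = 2: numerator weight 4, denominator 3.
Numerator 4×A(h/2) − A(h) = 4×0.7022416775 − 0.7075389326 = 2.1014277774
Denominator 4 − 1 = 3.
So the Richardson estimate is 0.7004759258.
Gap between inputs: 5.297e-03; correction applied: −0.0017657517.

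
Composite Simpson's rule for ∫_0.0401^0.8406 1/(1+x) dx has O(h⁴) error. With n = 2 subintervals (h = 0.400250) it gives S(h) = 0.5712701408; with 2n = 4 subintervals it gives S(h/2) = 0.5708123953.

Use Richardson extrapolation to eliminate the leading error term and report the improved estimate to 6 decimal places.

0.570782

With r = 4 the leading error scales as h^4, so the weight is 2^4 = 16.
A(h/2) − A(h) = 0.5708123953 − 0.5712701408 = -0.0004577455
Correction (A(h/2) − A(h))/(16 − 1) = (-0.0004577455)/15 = -0.0000305164
R = 0.5708123953 − 0.0000305164 = 0.5707818789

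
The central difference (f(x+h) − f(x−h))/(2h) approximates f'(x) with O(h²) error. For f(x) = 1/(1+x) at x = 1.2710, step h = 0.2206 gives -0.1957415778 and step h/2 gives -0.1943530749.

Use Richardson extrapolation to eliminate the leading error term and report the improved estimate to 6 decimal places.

-0.193890

Leading term ∝ h^2; use weight 4 = 2^2.
A(h/2) − A(h) = -0.1943530749 − (-0.1957415778) = 0.0013885029
Correction (A(h/2) − A(h))/(4 − 1) = 0.0013885029/3 = 0.0004628343
R = A(h/2) + (A(h/2) − A(h))/3 = -0.1943530749 + 0.0004628343 = -0.1938902406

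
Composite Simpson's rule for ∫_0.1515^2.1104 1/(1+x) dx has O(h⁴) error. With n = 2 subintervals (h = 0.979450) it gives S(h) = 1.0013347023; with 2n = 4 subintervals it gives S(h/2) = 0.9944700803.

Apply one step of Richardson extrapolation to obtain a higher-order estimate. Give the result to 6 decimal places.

0.994012

Order 4 gives 2^r = 16 and 2^r − 1 = 15.
2^4*A(h/2) = 15.9115212848; minus A(h) gives 14.9101865825.
R = 14.9101865825/15 = 0.9940124388
Shift from A(h/2): −0.0004576415.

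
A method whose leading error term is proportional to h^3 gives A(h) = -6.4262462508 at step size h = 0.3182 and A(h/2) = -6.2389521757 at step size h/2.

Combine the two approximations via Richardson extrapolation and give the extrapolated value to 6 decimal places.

Method order is 3; weight 2^3 = 8.
Numerator 8·A(h/2) − A(h) = 8·(-6.2389521757) − (-6.4262462508) = -43.4853711548
Denominator 8 − 1 = 7.
(-43.4853711548) ÷ 7 = -6.2121958793

-6.212196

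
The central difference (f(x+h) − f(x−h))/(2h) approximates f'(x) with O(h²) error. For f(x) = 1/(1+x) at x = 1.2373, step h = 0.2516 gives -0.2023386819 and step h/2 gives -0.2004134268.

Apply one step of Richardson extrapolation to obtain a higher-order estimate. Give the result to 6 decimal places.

Order 2 gives 2^r = 4 and 2^r − 1 = 3.
4 × (-0.2004134268) = -0.8016537072; subtract (-0.2023386819) → -0.5993150253
(4 × (-0.2004134268) − (-0.2023386819))/(4 − 1) = -0.1997716751

-0.199772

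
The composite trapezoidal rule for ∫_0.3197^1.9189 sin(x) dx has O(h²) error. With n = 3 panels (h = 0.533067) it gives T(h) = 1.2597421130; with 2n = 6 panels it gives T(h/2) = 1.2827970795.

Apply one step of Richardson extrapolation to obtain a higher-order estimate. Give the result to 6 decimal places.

1.290482

Order 2 gives 2^r = 4 and 2^r − 1 = 3.
4 × 1.2827970795 − 1.2597421130 = 3.8714462050
Denominator 4 − 1 = 3.
Extrapolated: 3.8714462050 / 3 = 1.2904820683
Shift from A(h/2): +0.0076849888.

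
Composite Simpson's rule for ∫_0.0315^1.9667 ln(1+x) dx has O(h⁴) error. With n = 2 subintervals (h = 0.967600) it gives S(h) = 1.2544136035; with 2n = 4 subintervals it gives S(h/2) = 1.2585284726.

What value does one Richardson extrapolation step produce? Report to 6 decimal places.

r = 4, so 2^r = 16.
Weighted: 20.1364555616 − 1.2544136035 = 18.8820419581
Denominator 16 − 1 = 15.
So the Richardson estimate is 1.2588027972.

1.258803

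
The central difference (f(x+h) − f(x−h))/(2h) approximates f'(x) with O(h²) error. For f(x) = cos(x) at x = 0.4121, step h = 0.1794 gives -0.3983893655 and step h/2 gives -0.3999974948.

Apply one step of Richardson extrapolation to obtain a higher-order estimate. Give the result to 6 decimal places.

With r = 2 the leading error scales as h^2, so the weight is 2^2 = 4.
2^2*A(h/2) = -1.5999899792; minus A(h) gives -1.2016006137.
Divide by 2^2 − 1 = 3.
(-1.2016006137) ÷ 3 = -0.4005335379
Shift from A(h/2): −0.0005360431.

-0.400534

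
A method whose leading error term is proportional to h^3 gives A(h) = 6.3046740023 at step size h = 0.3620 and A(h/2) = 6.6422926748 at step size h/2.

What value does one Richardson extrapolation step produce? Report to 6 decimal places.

6.690524

Error is O(h^3); halving h shrinks it by 2^3 = 8.
8 × 6.6422926748 = 53.1383413984; subtract 6.3046740023 → 46.8336673961
46.8336673961 ÷ 7 = 6.6905239137
Shift from A(h/2): +0.0482312389.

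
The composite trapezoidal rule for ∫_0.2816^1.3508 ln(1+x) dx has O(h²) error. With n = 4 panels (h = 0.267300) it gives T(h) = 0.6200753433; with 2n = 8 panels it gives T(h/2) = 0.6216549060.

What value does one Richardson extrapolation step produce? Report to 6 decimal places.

The method has order 2: 2^2 = 4.
Top: 4(0.6216549060) − (0.6200753433) = 1.8665442807
Extrapolated: 1.8665442807 / 3 = 0.6221814269
Correction |R − A(h/2)| = 5.265e-04; gap |A(h/2) − A(h)| = 1.580e-03.

0.622181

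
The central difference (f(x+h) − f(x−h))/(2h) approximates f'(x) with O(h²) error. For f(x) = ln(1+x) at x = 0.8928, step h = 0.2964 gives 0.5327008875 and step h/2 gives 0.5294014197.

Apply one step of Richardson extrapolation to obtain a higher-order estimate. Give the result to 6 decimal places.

Order 2 gives 2^r = 4 and 2^r − 1 = 3.
2^2*A(h/2) = 2.1176056788; minus A(h) gives 1.5849047913.
(4*0.5294014197 − 0.5327008875)/(4 − 1) = 0.5283015971

0.528302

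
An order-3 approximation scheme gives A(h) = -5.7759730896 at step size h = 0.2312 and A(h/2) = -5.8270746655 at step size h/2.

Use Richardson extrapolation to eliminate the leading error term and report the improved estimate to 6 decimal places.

-5.834375

Order 3 gives 2^r = 8 and 2^r − 1 = 7.
Numerator 8×A(h/2) − A(h) = 8×(-5.8270746655) − (-5.7759730896) = -40.8406242344
Divide by 2^3 − 1 = 7.
So the Richardson estimate is -5.8343748906.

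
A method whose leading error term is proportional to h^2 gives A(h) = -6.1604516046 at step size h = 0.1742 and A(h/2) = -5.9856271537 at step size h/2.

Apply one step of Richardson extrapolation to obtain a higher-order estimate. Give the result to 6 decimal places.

Error is O(h^2); halving h shrinks it by 2^2 = 4.
Weighted: (-23.9425086148) − (-6.1604516046) = -17.7820570102
(-17.7820570102) ÷ 3 = -5.9273523367

-5.927352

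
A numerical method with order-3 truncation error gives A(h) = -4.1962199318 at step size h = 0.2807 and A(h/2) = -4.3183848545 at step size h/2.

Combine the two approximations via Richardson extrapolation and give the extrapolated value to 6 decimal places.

Order 3 gives 2^r = 8 and 2^r − 1 = 7.
Difference of the inputs: -4.3183848545 − (-4.1962199318) = -0.1221649227
Correction (A(h/2) − A(h))/(8 − 1) = (-0.1221649227)/7 = -0.0174521318
R = -4.3183848545 − 0.0174521318 = -4.3358369863

-4.335837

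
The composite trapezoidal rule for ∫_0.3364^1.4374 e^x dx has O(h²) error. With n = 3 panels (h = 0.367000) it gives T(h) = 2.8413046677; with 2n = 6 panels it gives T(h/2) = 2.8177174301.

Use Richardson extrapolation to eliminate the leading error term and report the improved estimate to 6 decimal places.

2.809855

Error is O(h^2); halving h shrinks it by 2^2 = 4.
A(h/2) − A(h) = 2.8177174301 − 2.8413046677 = -0.0235872376
Divide by 2^2 − 1 = 3: (-0.0235872376)/3 = -0.0078624125
R = A(h/2) + (A(h/2) − A(h))/3 = 2.8177174301 − 0.0078624125 = 2.8098550176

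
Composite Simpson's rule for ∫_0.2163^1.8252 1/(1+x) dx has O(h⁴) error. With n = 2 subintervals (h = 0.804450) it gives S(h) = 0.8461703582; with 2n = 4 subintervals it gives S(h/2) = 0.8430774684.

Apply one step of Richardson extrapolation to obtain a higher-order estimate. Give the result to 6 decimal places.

Error is O(h^4); halving h shrinks it by 2^4 = 16.
Difference of the inputs: 0.8430774684 − 0.8461703582 = -0.0030928898
Divide by 2^4 − 1 = 15: (-0.0030928898)/15 = -0.0002061927
R = 0.8430774684 − 0.0002061927 = 0.8428712757
Gap between inputs: 3.093e-03; correction applied: −0.0002061927.

0.842871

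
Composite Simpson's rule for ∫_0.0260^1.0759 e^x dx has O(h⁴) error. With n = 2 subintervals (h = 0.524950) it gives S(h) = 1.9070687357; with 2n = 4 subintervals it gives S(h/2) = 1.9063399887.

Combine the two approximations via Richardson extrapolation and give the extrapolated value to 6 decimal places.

r = 4: numerator weight 16, denominator 15.
Top: 16(1.9063399887) − (1.9070687357) = 28.5943710835
Denominator 16 − 1 = 15.
28.5943710835 ÷ 15 = 1.9062914056
Gap between inputs: 7.287e-04; correction applied: −0.0000485831.

1.906291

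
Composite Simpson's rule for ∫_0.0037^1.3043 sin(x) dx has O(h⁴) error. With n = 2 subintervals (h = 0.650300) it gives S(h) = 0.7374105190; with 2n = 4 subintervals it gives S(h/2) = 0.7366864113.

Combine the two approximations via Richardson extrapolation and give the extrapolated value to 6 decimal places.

Error is O(h^4); halving h shrinks it by 2^4 = 16.
16·0.7366864113 = 11.7869825808; subtract 0.7374105190 → 11.0495720618
Divide by 2^4 − 1 = 15.
(16·0.7366864113 − 0.7374105190)/(16 − 1) = 0.7366381375

0.736638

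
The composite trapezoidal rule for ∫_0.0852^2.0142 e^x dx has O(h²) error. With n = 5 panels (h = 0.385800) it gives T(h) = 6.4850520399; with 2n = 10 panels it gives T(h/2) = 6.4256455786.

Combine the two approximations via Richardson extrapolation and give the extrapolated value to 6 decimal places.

With r = 2 the leading error scales as h^2, so the weight is 2^2 = 4.
4*6.4256455786 − 6.4850520399 = 19.2175302745
19.2175302745 ÷ 3 = 6.4058434248

6.405843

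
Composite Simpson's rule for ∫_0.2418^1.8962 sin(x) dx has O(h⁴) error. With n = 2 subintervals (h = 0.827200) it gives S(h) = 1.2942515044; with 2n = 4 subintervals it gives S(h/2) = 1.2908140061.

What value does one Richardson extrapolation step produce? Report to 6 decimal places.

r = 4, so 2^r = 16.
16×1.2908140061 − 1.2942515044 = 19.3587725932
Divide by 2^4 − 1 = 15.
R = 19.3587725932/15 = 1.2905848395

1.290585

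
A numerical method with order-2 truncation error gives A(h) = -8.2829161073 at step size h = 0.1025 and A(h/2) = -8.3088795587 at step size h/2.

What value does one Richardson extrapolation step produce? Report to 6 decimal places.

With r = 2 the leading error scales as h^2, so the weight is 2^2 = 4.
Weighted: (-33.2355182348) − (-8.2829161073) = -24.9526021275
Divide by 2^2 − 1 = 3.
Extrapolated: (-24.9526021275) / 3 = -8.3175340425
Shift from A(h/2): −0.0086544838.

-8.317534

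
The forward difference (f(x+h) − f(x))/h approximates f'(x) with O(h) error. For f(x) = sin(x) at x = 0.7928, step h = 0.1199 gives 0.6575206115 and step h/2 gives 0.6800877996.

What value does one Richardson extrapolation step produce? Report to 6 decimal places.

0.702655

Method order is 1; weight 2^1 = 2.
2*0.6800877996 − 0.6575206115 = 0.7026549877
Denominator 2 − 1 = 1.
(2*0.6800877996 − 0.6575206115)/(2 − 1) = 0.7026549877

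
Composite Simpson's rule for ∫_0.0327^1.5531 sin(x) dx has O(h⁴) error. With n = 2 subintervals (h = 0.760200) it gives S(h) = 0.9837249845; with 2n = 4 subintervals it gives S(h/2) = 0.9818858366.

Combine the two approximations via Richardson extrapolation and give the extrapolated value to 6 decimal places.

0.981763

Order 4 gives 2^r = 16 and 2^r − 1 = 15.
Difference of the inputs: 0.9818858366 − 0.9837249845 = -0.0018391479
Correction (A(h/2) − A(h))/(16 − 1) = (-0.0018391479)/15 = -0.0001226099
R = 0.9818858366 − 0.0001226099 = 0.9817632267
Correction |R − A(h/2)| = 1.226e-04; gap |A(h/2) − A(h)| = 1.839e-03.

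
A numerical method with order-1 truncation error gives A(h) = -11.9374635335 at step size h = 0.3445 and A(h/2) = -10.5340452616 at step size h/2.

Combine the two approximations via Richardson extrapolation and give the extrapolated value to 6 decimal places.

-9.130627

Method order is 1; weight 2^1 = 2.
2 × (-10.5340452616) = -21.0680905232; (-21.0680905232) − (-11.9374635335) = -9.1306269897
(2 × (-10.5340452616) − (-11.9374635335))/(2 − 1) = -9.1306269897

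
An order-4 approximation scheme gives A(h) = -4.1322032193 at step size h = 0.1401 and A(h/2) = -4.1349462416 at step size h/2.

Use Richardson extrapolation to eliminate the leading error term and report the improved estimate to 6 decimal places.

Leading term ∝ h^4; use weight 16 = 2^4.
Weighted: (-66.1591398656) − (-4.1322032193) = -62.0269366463
Divide by 2^4 − 1 = 15.
Extrapolated: (-62.0269366463) / 15 = -4.1351291098

-4.135129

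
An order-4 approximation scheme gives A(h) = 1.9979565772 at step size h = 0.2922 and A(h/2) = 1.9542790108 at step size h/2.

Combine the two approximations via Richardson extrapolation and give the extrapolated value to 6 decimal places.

1.951367

r = 4: numerator weight 16, denominator 15.
2^4 × A(h/2) = 31.2684641728; minus A(h) gives 29.2705075956.
29.2705075956 ÷ 15 = 1.9513671730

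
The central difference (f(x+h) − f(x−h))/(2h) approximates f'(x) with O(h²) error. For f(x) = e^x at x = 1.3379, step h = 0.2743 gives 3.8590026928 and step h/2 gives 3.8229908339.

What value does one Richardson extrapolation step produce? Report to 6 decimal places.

3.810987

r = 2: numerator weight 4, denominator 3.
2^2 × A(h/2) = 15.2919633356; minus A(h) gives 11.4329606428.
11.4329606428 ÷ 3 = 3.8109868809
Correction |R − A(h/2)| = 1.200e-02; gap |A(h/2) − A(h)| = 3.601e-02.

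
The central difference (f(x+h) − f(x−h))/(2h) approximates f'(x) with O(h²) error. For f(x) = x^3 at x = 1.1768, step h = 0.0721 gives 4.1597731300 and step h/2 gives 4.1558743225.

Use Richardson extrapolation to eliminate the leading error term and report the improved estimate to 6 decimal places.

r = 2, so 2^r = 4.
4×4.1558743225 = 16.6234972900; 16.6234972900 − 4.1597731300 = 12.4637241600
Divide by 2^2 − 1 = 3.
So the Richardson estimate is 4.1545747200.

4.154575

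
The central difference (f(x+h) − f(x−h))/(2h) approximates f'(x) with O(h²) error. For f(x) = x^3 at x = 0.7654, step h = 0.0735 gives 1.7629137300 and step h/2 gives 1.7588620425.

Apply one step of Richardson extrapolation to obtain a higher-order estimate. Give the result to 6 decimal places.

Error is O(h^2); halving h shrinks it by 2^2 = 4.
2^2 × A(h/2) = 7.0354481700; minus A(h) gives 5.2725344400.
5.2725344400 ÷ 3 = 1.7575114800

1.757511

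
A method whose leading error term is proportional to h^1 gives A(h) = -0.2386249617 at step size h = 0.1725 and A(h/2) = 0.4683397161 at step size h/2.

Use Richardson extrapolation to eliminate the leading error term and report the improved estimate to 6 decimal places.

r = 1, so 2^r = 2.
Top: 2(0.4683397161) − (-0.2386249617) = 1.1753043939
R = 1.1753043939/1 = 1.1753043939

1.175304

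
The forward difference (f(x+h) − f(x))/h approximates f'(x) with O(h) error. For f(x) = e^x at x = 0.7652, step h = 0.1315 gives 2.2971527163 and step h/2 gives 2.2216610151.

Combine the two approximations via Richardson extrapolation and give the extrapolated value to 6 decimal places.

2.146169

Leading term ∝ h^1; use weight 2 = 2^1.
A(h/2) − A(h) = 2.2216610151 − 2.2971527163 = -0.0754917012
Correction (A(h/2) − A(h))/(2 − 1) = (-0.0754917012)/1 = -0.0754917012
R = 2.2216610151 − 0.0754917012 = 2.1461693139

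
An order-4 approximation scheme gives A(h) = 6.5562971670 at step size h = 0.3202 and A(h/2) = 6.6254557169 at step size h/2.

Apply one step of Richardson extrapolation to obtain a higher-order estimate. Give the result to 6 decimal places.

6.630066

The method has order 4: 2^4 = 16.
Top: 16(6.6254557169) − (6.5562971670) = 99.4509943034
Denominator 16 − 1 = 15.
99.4509943034 ÷ 15 = 6.6300662869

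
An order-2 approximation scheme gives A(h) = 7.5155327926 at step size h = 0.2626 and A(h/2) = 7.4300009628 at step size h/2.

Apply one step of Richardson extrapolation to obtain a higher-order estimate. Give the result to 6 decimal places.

Leading term ∝ h^2; use weight 4 = 2^2.
Top: 4(7.4300009628) − (7.5155327926) = 22.2044710586
Denominator 4 − 1 = 3.
22.2044710586 ÷ 3 = 7.4014903529
Correction |R − A(h/2)| = 2.851e-02; gap |A(h/2) − A(h)| = 8.553e-02.

7.401490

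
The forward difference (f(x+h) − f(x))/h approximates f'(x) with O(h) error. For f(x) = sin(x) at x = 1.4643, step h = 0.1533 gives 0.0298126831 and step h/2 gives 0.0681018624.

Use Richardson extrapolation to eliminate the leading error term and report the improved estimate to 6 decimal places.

r = 1: numerator weight 2, denominator 1.
Top: 2(0.0681018624) − (0.0298126831) = 0.1063910417
R = 0.1063910417/1 = 0.1063910417

0.106391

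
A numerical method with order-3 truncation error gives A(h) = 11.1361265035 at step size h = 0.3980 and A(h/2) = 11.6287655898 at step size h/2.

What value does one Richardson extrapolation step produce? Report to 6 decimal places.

11.699143

With r = 3 the leading error scales as h^3, so the weight is 2^3 = 8.
Numerator 8*A(h/2) − A(h) = 8*11.6287655898 − 11.1361265035 = 81.8939982149
(8*11.6287655898 − 11.1361265035)/(8 − 1) = 11.6991426021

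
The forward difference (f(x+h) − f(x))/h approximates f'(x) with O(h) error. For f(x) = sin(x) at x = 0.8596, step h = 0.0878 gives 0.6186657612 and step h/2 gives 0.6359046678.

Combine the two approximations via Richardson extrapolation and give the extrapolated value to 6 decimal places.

0.653144

With r = 1 the leading error scales as h^1, so the weight is 2^1 = 2.
Weighted: 1.2718093356 − 0.6186657612 = 0.6531435744
Denominator 2 − 1 = 1.
(2 × 0.6359046678 − 0.6186657612)/(2 − 1) = 0.6531435744
Gap between inputs: 1.724e-02; correction applied: +0.0172389066.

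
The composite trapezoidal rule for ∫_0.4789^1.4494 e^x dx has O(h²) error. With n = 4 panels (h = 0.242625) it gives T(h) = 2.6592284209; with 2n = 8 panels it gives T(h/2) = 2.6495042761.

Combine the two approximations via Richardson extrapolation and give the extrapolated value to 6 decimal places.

2.646263

Error is O(h^2); halving h shrinks it by 2^2 = 4.
4*2.6495042761 = 10.5980171044; 10.5980171044 − 2.6592284209 = 7.9387886835
Divide by 2^2 − 1 = 3.
So the Richardson estimate is 2.6462628945.
Correction |R − A(h/2)| = 3.241e-03; gap |A(h/2) − A(h)| = 9.724e-03.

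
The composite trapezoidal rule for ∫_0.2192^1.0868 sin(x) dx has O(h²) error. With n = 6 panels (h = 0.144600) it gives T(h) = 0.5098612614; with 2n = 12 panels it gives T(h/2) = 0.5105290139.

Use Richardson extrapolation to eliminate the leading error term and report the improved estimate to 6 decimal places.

Leading term ∝ h^2; use weight 4 = 2^2.
Top: 4(0.5105290139) − (0.5098612614) = 1.5322547942
(4*0.5105290139 − 0.5098612614)/(4 − 1) = 0.5107515981

0.510752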